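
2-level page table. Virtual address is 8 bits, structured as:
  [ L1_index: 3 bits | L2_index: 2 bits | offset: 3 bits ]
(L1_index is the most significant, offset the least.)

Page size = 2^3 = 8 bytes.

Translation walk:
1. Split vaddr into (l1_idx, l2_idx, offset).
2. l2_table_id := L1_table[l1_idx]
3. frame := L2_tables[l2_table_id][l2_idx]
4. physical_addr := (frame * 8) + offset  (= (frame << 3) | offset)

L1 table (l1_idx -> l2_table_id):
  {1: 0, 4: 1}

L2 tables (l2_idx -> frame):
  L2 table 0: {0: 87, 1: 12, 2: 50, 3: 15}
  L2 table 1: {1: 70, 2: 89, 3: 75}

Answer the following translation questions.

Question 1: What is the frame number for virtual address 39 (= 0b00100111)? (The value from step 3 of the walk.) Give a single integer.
vaddr = 39: l1_idx=1, l2_idx=0
L1[1] = 0; L2[0][0] = 87

Answer: 87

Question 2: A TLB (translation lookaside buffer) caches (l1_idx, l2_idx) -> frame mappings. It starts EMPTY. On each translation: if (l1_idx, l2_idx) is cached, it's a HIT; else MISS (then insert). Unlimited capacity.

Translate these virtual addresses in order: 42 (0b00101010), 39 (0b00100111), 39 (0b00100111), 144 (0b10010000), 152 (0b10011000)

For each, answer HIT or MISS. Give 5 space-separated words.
vaddr=42: (1,1) not in TLB -> MISS, insert
vaddr=39: (1,0) not in TLB -> MISS, insert
vaddr=39: (1,0) in TLB -> HIT
vaddr=144: (4,2) not in TLB -> MISS, insert
vaddr=152: (4,3) not in TLB -> MISS, insert

Answer: MISS MISS HIT MISS MISS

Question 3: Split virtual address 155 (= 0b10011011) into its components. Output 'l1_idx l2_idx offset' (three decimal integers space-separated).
vaddr = 155 = 0b10011011
  top 3 bits -> l1_idx = 4
  next 2 bits -> l2_idx = 3
  bottom 3 bits -> offset = 3

Answer: 4 3 3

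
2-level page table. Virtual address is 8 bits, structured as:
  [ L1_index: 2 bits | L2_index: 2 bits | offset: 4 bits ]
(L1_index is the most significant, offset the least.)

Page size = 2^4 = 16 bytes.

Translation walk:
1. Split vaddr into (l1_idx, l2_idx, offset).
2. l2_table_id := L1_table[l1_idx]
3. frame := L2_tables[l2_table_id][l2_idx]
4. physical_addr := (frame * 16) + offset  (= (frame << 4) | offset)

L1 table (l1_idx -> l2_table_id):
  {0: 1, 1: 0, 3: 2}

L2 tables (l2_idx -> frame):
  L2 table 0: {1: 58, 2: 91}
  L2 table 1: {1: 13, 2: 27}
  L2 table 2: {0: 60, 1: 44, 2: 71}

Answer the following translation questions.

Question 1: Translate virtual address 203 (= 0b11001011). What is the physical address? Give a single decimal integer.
vaddr = 203 = 0b11001011
Split: l1_idx=3, l2_idx=0, offset=11
L1[3] = 2
L2[2][0] = 60
paddr = 60 * 16 + 11 = 971

Answer: 971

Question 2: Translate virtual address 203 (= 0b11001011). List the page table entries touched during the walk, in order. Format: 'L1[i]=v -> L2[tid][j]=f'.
Answer: L1[3]=2 -> L2[2][0]=60

Derivation:
vaddr = 203 = 0b11001011
Split: l1_idx=3, l2_idx=0, offset=11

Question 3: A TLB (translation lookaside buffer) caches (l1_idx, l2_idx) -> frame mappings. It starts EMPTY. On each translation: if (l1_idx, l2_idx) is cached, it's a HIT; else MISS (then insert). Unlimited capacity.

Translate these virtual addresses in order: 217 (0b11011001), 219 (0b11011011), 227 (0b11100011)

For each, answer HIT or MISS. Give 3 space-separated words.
vaddr=217: (3,1) not in TLB -> MISS, insert
vaddr=219: (3,1) in TLB -> HIT
vaddr=227: (3,2) not in TLB -> MISS, insert

Answer: MISS HIT MISS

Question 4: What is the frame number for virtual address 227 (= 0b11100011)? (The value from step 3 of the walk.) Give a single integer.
vaddr = 227: l1_idx=3, l2_idx=2
L1[3] = 2; L2[2][2] = 71

Answer: 71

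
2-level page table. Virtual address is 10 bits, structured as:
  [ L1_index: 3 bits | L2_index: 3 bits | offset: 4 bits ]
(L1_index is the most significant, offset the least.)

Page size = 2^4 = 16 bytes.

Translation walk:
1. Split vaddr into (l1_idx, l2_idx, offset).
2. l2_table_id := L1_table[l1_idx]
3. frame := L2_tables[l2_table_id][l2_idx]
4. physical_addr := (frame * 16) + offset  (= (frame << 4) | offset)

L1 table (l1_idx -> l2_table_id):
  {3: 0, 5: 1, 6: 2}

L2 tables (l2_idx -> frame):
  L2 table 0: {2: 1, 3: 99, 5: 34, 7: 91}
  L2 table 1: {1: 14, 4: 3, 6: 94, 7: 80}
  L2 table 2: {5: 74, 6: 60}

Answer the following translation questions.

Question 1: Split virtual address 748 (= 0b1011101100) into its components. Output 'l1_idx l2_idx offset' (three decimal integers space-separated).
Answer: 5 6 12

Derivation:
vaddr = 748 = 0b1011101100
  top 3 bits -> l1_idx = 5
  next 3 bits -> l2_idx = 6
  bottom 4 bits -> offset = 12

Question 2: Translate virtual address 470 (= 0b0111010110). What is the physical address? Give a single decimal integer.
Answer: 550

Derivation:
vaddr = 470 = 0b0111010110
Split: l1_idx=3, l2_idx=5, offset=6
L1[3] = 0
L2[0][5] = 34
paddr = 34 * 16 + 6 = 550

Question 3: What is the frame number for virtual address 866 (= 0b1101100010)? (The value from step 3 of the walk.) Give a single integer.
vaddr = 866: l1_idx=6, l2_idx=6
L1[6] = 2; L2[2][6] = 60

Answer: 60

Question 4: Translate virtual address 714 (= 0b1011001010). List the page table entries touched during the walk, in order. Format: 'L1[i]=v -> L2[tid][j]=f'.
Answer: L1[5]=1 -> L2[1][4]=3

Derivation:
vaddr = 714 = 0b1011001010
Split: l1_idx=5, l2_idx=4, offset=10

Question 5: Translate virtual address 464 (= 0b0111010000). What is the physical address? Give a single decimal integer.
Answer: 544

Derivation:
vaddr = 464 = 0b0111010000
Split: l1_idx=3, l2_idx=5, offset=0
L1[3] = 0
L2[0][5] = 34
paddr = 34 * 16 + 0 = 544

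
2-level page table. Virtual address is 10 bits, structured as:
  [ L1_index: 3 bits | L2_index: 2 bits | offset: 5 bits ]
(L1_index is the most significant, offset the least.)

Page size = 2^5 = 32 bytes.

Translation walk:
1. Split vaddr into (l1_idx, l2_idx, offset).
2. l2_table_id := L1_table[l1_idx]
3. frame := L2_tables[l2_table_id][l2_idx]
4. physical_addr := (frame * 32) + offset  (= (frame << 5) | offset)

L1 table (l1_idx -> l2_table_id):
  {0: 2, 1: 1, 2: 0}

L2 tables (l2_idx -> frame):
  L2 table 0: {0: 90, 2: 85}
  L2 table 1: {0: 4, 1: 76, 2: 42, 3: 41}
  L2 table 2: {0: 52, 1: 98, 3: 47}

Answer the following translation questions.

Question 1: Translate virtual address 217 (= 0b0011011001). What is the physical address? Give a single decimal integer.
vaddr = 217 = 0b0011011001
Split: l1_idx=1, l2_idx=2, offset=25
L1[1] = 1
L2[1][2] = 42
paddr = 42 * 32 + 25 = 1369

Answer: 1369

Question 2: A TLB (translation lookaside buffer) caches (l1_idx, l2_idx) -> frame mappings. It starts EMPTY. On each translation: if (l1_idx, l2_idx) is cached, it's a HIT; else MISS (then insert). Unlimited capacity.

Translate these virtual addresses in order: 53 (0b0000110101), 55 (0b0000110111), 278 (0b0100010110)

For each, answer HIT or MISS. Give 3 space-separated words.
vaddr=53: (0,1) not in TLB -> MISS, insert
vaddr=55: (0,1) in TLB -> HIT
vaddr=278: (2,0) not in TLB -> MISS, insert

Answer: MISS HIT MISS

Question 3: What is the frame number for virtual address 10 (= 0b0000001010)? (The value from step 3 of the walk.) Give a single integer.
vaddr = 10: l1_idx=0, l2_idx=0
L1[0] = 2; L2[2][0] = 52

Answer: 52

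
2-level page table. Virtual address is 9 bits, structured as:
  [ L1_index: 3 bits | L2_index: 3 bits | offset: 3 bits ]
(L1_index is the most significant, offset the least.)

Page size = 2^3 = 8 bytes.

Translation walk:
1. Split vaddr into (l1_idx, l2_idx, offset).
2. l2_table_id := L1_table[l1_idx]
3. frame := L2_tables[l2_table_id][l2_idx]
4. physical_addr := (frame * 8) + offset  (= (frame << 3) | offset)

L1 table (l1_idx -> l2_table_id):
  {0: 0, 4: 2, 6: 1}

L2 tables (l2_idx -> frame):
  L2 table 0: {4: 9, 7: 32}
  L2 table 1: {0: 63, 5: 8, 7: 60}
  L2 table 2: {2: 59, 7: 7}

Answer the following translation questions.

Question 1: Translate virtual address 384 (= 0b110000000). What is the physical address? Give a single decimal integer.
vaddr = 384 = 0b110000000
Split: l1_idx=6, l2_idx=0, offset=0
L1[6] = 1
L2[1][0] = 63
paddr = 63 * 8 + 0 = 504

Answer: 504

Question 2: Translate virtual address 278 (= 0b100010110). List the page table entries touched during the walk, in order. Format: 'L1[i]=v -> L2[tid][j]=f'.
vaddr = 278 = 0b100010110
Split: l1_idx=4, l2_idx=2, offset=6

Answer: L1[4]=2 -> L2[2][2]=59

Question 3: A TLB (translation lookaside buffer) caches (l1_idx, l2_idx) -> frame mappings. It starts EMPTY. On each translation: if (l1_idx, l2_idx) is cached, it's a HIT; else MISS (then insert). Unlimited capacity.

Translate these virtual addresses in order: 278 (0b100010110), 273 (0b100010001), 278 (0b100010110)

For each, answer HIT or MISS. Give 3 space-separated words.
vaddr=278: (4,2) not in TLB -> MISS, insert
vaddr=273: (4,2) in TLB -> HIT
vaddr=278: (4,2) in TLB -> HIT

Answer: MISS HIT HIT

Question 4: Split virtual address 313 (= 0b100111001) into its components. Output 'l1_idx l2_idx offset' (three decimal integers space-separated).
vaddr = 313 = 0b100111001
  top 3 bits -> l1_idx = 4
  next 3 bits -> l2_idx = 7
  bottom 3 bits -> offset = 1

Answer: 4 7 1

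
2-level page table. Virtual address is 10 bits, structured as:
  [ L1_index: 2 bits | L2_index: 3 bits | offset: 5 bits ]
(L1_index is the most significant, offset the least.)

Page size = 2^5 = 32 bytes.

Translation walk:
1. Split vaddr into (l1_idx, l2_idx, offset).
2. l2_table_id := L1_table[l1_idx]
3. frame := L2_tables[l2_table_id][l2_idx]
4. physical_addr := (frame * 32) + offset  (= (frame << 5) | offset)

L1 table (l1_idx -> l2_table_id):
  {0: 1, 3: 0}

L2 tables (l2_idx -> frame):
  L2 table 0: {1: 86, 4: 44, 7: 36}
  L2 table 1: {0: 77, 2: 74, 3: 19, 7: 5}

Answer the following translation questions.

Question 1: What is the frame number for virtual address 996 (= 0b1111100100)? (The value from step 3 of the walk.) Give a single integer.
Answer: 36

Derivation:
vaddr = 996: l1_idx=3, l2_idx=7
L1[3] = 0; L2[0][7] = 36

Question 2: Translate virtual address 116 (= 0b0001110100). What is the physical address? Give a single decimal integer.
vaddr = 116 = 0b0001110100
Split: l1_idx=0, l2_idx=3, offset=20
L1[0] = 1
L2[1][3] = 19
paddr = 19 * 32 + 20 = 628

Answer: 628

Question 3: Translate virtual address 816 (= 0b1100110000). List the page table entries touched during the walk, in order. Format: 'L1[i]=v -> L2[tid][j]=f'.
Answer: L1[3]=0 -> L2[0][1]=86

Derivation:
vaddr = 816 = 0b1100110000
Split: l1_idx=3, l2_idx=1, offset=16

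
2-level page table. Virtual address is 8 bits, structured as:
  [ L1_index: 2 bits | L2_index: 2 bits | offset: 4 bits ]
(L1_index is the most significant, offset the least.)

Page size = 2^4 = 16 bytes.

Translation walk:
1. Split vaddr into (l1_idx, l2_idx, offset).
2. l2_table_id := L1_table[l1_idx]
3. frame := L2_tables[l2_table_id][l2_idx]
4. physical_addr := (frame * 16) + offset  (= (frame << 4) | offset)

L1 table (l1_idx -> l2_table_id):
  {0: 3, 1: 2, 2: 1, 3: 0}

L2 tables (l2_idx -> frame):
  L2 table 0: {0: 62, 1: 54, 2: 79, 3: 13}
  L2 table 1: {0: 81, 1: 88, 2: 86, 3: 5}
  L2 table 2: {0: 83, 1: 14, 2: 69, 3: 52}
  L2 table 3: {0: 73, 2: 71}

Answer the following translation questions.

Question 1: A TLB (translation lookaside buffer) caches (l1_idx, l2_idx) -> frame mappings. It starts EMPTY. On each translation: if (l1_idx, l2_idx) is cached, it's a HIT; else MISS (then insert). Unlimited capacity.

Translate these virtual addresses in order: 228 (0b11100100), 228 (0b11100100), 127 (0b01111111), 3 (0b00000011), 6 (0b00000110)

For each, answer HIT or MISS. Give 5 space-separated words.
Answer: MISS HIT MISS MISS HIT

Derivation:
vaddr=228: (3,2) not in TLB -> MISS, insert
vaddr=228: (3,2) in TLB -> HIT
vaddr=127: (1,3) not in TLB -> MISS, insert
vaddr=3: (0,0) not in TLB -> MISS, insert
vaddr=6: (0,0) in TLB -> HIT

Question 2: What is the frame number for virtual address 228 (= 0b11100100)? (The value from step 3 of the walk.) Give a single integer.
Answer: 79

Derivation:
vaddr = 228: l1_idx=3, l2_idx=2
L1[3] = 0; L2[0][2] = 79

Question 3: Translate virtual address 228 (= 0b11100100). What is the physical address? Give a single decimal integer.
vaddr = 228 = 0b11100100
Split: l1_idx=3, l2_idx=2, offset=4
L1[3] = 0
L2[0][2] = 79
paddr = 79 * 16 + 4 = 1268

Answer: 1268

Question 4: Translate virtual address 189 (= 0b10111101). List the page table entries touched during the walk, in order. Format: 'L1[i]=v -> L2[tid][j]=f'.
Answer: L1[2]=1 -> L2[1][3]=5

Derivation:
vaddr = 189 = 0b10111101
Split: l1_idx=2, l2_idx=3, offset=13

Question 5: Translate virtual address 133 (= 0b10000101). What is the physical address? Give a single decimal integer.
vaddr = 133 = 0b10000101
Split: l1_idx=2, l2_idx=0, offset=5
L1[2] = 1
L2[1][0] = 81
paddr = 81 * 16 + 5 = 1301

Answer: 1301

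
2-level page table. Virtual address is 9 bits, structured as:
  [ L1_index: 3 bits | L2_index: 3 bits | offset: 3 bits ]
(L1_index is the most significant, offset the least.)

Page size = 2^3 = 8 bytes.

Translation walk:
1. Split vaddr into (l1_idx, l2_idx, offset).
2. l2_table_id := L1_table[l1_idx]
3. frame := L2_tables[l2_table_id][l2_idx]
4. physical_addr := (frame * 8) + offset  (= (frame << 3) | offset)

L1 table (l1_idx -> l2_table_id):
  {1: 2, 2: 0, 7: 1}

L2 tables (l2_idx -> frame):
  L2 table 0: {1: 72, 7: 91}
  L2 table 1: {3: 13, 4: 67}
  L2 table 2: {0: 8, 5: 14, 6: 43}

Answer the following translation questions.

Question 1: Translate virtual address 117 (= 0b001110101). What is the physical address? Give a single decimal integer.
vaddr = 117 = 0b001110101
Split: l1_idx=1, l2_idx=6, offset=5
L1[1] = 2
L2[2][6] = 43
paddr = 43 * 8 + 5 = 349

Answer: 349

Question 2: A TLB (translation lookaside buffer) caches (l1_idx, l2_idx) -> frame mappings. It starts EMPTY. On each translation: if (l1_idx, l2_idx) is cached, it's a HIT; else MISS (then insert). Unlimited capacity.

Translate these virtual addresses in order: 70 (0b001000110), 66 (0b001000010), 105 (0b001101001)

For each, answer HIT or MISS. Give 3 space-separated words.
vaddr=70: (1,0) not in TLB -> MISS, insert
vaddr=66: (1,0) in TLB -> HIT
vaddr=105: (1,5) not in TLB -> MISS, insert

Answer: MISS HIT MISS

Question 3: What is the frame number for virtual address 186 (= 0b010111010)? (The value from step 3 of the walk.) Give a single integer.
Answer: 91

Derivation:
vaddr = 186: l1_idx=2, l2_idx=7
L1[2] = 0; L2[0][7] = 91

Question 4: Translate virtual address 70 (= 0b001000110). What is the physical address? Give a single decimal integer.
Answer: 70

Derivation:
vaddr = 70 = 0b001000110
Split: l1_idx=1, l2_idx=0, offset=6
L1[1] = 2
L2[2][0] = 8
paddr = 8 * 8 + 6 = 70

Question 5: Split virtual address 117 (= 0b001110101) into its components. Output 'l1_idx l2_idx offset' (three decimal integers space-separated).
Answer: 1 6 5

Derivation:
vaddr = 117 = 0b001110101
  top 3 bits -> l1_idx = 1
  next 3 bits -> l2_idx = 6
  bottom 3 bits -> offset = 5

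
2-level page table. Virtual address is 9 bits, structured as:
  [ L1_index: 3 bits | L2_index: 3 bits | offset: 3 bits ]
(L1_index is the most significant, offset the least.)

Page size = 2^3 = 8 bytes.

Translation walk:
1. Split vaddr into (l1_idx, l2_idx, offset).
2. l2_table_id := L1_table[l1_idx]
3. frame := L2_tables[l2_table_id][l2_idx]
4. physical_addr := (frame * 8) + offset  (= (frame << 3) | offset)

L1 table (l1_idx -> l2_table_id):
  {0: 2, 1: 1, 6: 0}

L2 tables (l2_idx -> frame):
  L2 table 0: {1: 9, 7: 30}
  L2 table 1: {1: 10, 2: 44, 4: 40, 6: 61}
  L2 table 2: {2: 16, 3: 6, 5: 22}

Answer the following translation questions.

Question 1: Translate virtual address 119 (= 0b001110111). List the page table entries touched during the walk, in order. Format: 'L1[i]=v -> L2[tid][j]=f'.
vaddr = 119 = 0b001110111
Split: l1_idx=1, l2_idx=6, offset=7

Answer: L1[1]=1 -> L2[1][6]=61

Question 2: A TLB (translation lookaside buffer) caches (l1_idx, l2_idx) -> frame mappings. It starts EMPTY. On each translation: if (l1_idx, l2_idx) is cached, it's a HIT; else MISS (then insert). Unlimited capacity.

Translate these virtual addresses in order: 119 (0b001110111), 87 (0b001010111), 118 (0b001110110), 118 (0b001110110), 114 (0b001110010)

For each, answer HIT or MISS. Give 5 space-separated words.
vaddr=119: (1,6) not in TLB -> MISS, insert
vaddr=87: (1,2) not in TLB -> MISS, insert
vaddr=118: (1,6) in TLB -> HIT
vaddr=118: (1,6) in TLB -> HIT
vaddr=114: (1,6) in TLB -> HIT

Answer: MISS MISS HIT HIT HIT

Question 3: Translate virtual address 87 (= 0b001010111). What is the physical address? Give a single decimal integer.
vaddr = 87 = 0b001010111
Split: l1_idx=1, l2_idx=2, offset=7
L1[1] = 1
L2[1][2] = 44
paddr = 44 * 8 + 7 = 359

Answer: 359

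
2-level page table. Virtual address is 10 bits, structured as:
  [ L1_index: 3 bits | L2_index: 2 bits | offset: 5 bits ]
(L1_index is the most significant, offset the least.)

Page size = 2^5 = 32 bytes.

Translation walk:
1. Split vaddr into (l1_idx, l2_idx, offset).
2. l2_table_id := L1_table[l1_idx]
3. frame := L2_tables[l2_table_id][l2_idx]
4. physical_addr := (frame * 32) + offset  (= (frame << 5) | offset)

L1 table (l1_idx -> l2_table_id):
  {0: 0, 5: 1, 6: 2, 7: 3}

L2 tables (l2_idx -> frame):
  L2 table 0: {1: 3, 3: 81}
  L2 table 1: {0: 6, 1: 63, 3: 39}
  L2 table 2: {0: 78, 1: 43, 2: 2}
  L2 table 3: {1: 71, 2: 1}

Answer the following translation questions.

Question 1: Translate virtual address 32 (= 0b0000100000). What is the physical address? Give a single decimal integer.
Answer: 96

Derivation:
vaddr = 32 = 0b0000100000
Split: l1_idx=0, l2_idx=1, offset=0
L1[0] = 0
L2[0][1] = 3
paddr = 3 * 32 + 0 = 96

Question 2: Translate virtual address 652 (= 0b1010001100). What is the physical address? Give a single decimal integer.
Answer: 204

Derivation:
vaddr = 652 = 0b1010001100
Split: l1_idx=5, l2_idx=0, offset=12
L1[5] = 1
L2[1][0] = 6
paddr = 6 * 32 + 12 = 204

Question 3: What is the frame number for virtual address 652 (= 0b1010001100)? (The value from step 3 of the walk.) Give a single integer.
Answer: 6

Derivation:
vaddr = 652: l1_idx=5, l2_idx=0
L1[5] = 1; L2[1][0] = 6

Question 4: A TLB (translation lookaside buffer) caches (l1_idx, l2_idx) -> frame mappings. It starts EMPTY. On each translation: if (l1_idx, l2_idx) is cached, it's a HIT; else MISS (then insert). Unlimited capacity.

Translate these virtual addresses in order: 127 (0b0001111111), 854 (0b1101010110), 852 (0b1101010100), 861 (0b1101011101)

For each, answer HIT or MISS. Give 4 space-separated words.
vaddr=127: (0,3) not in TLB -> MISS, insert
vaddr=854: (6,2) not in TLB -> MISS, insert
vaddr=852: (6,2) in TLB -> HIT
vaddr=861: (6,2) in TLB -> HIT

Answer: MISS MISS HIT HIT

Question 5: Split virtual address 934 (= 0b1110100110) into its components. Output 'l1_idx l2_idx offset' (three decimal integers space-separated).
vaddr = 934 = 0b1110100110
  top 3 bits -> l1_idx = 7
  next 2 bits -> l2_idx = 1
  bottom 5 bits -> offset = 6

Answer: 7 1 6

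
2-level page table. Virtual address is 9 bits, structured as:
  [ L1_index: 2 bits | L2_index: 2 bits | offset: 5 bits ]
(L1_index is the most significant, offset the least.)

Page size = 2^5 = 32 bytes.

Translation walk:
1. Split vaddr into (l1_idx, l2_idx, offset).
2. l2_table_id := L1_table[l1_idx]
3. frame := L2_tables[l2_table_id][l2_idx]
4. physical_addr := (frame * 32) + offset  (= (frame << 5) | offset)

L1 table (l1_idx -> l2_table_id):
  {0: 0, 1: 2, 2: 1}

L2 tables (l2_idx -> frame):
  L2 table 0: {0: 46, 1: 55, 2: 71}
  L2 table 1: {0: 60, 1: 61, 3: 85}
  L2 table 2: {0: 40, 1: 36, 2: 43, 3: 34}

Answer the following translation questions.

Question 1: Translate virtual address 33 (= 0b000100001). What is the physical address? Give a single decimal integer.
Answer: 1761

Derivation:
vaddr = 33 = 0b000100001
Split: l1_idx=0, l2_idx=1, offset=1
L1[0] = 0
L2[0][1] = 55
paddr = 55 * 32 + 1 = 1761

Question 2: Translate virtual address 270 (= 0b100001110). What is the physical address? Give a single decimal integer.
vaddr = 270 = 0b100001110
Split: l1_idx=2, l2_idx=0, offset=14
L1[2] = 1
L2[1][0] = 60
paddr = 60 * 32 + 14 = 1934

Answer: 1934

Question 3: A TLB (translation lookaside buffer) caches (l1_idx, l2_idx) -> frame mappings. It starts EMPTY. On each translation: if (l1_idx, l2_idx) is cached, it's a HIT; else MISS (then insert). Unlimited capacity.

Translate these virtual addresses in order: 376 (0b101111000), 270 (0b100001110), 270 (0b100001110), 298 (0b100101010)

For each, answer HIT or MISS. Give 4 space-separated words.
Answer: MISS MISS HIT MISS

Derivation:
vaddr=376: (2,3) not in TLB -> MISS, insert
vaddr=270: (2,0) not in TLB -> MISS, insert
vaddr=270: (2,0) in TLB -> HIT
vaddr=298: (2,1) not in TLB -> MISS, insert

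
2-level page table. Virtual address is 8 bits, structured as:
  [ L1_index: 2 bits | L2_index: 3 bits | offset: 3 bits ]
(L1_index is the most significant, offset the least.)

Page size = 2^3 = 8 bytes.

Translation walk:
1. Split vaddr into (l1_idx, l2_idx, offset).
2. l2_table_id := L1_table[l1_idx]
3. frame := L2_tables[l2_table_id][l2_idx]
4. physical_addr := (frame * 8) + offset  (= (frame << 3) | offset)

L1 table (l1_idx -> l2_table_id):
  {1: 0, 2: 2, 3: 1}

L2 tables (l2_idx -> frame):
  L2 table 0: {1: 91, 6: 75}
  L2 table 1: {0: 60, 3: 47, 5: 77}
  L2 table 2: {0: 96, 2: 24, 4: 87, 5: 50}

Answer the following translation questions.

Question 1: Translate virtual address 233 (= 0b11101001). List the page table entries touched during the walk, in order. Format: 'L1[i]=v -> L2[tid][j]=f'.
vaddr = 233 = 0b11101001
Split: l1_idx=3, l2_idx=5, offset=1

Answer: L1[3]=1 -> L2[1][5]=77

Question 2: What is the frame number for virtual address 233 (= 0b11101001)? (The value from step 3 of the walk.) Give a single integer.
vaddr = 233: l1_idx=3, l2_idx=5
L1[3] = 1; L2[1][5] = 77

Answer: 77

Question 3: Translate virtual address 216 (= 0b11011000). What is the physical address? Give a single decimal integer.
vaddr = 216 = 0b11011000
Split: l1_idx=3, l2_idx=3, offset=0
L1[3] = 1
L2[1][3] = 47
paddr = 47 * 8 + 0 = 376

Answer: 376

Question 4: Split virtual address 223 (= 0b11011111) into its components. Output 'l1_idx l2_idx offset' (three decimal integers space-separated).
Answer: 3 3 7

Derivation:
vaddr = 223 = 0b11011111
  top 2 bits -> l1_idx = 3
  next 3 bits -> l2_idx = 3
  bottom 3 bits -> offset = 7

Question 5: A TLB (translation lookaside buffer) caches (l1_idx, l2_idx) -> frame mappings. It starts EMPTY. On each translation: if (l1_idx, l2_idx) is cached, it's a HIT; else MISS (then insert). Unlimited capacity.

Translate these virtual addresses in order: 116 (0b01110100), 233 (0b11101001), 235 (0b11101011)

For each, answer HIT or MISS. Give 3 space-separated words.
Answer: MISS MISS HIT

Derivation:
vaddr=116: (1,6) not in TLB -> MISS, insert
vaddr=233: (3,5) not in TLB -> MISS, insert
vaddr=235: (3,5) in TLB -> HIT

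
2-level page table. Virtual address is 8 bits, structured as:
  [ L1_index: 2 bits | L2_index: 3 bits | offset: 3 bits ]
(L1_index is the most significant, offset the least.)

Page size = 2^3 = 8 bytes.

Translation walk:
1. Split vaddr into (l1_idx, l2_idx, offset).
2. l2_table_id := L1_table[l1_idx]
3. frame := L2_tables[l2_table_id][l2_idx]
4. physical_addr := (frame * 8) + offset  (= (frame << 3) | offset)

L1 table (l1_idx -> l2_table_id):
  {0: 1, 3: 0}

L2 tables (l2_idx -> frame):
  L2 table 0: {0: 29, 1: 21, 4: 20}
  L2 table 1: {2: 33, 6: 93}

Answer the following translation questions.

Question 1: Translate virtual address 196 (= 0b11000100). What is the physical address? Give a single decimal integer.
vaddr = 196 = 0b11000100
Split: l1_idx=3, l2_idx=0, offset=4
L1[3] = 0
L2[0][0] = 29
paddr = 29 * 8 + 4 = 236

Answer: 236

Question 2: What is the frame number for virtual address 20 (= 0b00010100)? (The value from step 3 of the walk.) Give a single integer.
vaddr = 20: l1_idx=0, l2_idx=2
L1[0] = 1; L2[1][2] = 33

Answer: 33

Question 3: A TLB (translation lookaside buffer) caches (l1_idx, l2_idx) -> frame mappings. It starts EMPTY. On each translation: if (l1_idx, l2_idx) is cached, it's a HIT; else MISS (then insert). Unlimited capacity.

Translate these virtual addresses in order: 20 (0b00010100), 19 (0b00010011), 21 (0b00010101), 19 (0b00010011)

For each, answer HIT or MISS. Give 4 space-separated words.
vaddr=20: (0,2) not in TLB -> MISS, insert
vaddr=19: (0,2) in TLB -> HIT
vaddr=21: (0,2) in TLB -> HIT
vaddr=19: (0,2) in TLB -> HIT

Answer: MISS HIT HIT HIT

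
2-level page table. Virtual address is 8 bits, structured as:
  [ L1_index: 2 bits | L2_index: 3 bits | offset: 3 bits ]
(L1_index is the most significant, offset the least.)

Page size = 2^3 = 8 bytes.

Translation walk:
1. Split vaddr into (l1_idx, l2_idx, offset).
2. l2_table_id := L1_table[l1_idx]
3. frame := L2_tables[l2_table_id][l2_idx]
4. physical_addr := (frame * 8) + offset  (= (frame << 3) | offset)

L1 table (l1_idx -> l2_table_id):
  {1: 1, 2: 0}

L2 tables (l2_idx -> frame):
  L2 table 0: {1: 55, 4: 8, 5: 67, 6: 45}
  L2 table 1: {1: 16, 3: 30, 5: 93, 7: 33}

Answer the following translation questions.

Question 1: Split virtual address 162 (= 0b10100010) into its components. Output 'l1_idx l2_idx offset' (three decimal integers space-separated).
vaddr = 162 = 0b10100010
  top 2 bits -> l1_idx = 2
  next 3 bits -> l2_idx = 4
  bottom 3 bits -> offset = 2

Answer: 2 4 2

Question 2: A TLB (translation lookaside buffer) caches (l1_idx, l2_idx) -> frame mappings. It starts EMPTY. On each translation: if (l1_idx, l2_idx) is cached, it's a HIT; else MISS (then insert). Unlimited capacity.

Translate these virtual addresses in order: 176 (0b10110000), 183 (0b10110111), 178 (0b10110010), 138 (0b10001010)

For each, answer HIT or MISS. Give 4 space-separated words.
Answer: MISS HIT HIT MISS

Derivation:
vaddr=176: (2,6) not in TLB -> MISS, insert
vaddr=183: (2,6) in TLB -> HIT
vaddr=178: (2,6) in TLB -> HIT
vaddr=138: (2,1) not in TLB -> MISS, insert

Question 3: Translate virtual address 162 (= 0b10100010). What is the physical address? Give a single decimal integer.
Answer: 66

Derivation:
vaddr = 162 = 0b10100010
Split: l1_idx=2, l2_idx=4, offset=2
L1[2] = 0
L2[0][4] = 8
paddr = 8 * 8 + 2 = 66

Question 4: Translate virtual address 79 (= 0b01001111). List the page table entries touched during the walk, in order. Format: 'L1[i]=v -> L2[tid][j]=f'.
Answer: L1[1]=1 -> L2[1][1]=16

Derivation:
vaddr = 79 = 0b01001111
Split: l1_idx=1, l2_idx=1, offset=7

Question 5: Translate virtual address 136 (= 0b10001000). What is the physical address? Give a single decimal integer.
Answer: 440

Derivation:
vaddr = 136 = 0b10001000
Split: l1_idx=2, l2_idx=1, offset=0
L1[2] = 0
L2[0][1] = 55
paddr = 55 * 8 + 0 = 440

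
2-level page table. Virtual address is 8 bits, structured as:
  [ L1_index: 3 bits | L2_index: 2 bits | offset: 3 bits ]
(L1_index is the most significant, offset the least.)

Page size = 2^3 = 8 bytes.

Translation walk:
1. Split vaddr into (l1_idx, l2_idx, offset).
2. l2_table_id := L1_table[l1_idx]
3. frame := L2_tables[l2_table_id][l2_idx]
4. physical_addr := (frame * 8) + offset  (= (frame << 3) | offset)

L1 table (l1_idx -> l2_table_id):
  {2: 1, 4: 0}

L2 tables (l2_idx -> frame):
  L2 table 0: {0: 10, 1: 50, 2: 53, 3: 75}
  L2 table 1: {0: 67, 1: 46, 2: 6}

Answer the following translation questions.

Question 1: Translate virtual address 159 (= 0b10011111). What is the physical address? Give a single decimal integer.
Answer: 607

Derivation:
vaddr = 159 = 0b10011111
Split: l1_idx=4, l2_idx=3, offset=7
L1[4] = 0
L2[0][3] = 75
paddr = 75 * 8 + 7 = 607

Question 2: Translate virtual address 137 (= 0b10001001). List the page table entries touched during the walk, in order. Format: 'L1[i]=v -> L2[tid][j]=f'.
vaddr = 137 = 0b10001001
Split: l1_idx=4, l2_idx=1, offset=1

Answer: L1[4]=0 -> L2[0][1]=50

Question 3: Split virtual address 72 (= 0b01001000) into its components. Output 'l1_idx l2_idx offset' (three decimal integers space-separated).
Answer: 2 1 0

Derivation:
vaddr = 72 = 0b01001000
  top 3 bits -> l1_idx = 2
  next 2 bits -> l2_idx = 1
  bottom 3 bits -> offset = 0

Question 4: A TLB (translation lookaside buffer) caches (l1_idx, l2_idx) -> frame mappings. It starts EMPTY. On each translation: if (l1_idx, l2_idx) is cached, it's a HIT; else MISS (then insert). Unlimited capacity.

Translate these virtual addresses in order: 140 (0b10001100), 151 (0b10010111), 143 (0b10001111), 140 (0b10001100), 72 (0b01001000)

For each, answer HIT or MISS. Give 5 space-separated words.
Answer: MISS MISS HIT HIT MISS

Derivation:
vaddr=140: (4,1) not in TLB -> MISS, insert
vaddr=151: (4,2) not in TLB -> MISS, insert
vaddr=143: (4,1) in TLB -> HIT
vaddr=140: (4,1) in TLB -> HIT
vaddr=72: (2,1) not in TLB -> MISS, insert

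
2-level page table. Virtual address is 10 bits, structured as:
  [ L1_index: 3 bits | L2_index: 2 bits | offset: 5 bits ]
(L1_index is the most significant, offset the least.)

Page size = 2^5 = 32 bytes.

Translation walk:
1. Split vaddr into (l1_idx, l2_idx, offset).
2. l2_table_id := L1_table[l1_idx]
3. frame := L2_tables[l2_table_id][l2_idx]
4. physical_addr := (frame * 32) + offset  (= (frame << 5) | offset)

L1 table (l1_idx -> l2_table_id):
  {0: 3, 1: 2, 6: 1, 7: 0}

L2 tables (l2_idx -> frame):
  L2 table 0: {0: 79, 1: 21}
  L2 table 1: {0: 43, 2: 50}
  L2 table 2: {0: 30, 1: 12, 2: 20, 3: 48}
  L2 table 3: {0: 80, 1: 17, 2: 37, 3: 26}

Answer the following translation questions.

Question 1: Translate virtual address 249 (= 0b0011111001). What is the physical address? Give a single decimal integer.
vaddr = 249 = 0b0011111001
Split: l1_idx=1, l2_idx=3, offset=25
L1[1] = 2
L2[2][3] = 48
paddr = 48 * 32 + 25 = 1561

Answer: 1561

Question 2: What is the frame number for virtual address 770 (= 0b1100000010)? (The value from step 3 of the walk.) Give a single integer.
vaddr = 770: l1_idx=6, l2_idx=0
L1[6] = 1; L2[1][0] = 43

Answer: 43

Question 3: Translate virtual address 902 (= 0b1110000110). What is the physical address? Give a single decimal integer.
vaddr = 902 = 0b1110000110
Split: l1_idx=7, l2_idx=0, offset=6
L1[7] = 0
L2[0][0] = 79
paddr = 79 * 32 + 6 = 2534

Answer: 2534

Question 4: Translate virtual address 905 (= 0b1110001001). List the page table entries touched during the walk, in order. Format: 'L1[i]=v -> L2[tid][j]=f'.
Answer: L1[7]=0 -> L2[0][0]=79

Derivation:
vaddr = 905 = 0b1110001001
Split: l1_idx=7, l2_idx=0, offset=9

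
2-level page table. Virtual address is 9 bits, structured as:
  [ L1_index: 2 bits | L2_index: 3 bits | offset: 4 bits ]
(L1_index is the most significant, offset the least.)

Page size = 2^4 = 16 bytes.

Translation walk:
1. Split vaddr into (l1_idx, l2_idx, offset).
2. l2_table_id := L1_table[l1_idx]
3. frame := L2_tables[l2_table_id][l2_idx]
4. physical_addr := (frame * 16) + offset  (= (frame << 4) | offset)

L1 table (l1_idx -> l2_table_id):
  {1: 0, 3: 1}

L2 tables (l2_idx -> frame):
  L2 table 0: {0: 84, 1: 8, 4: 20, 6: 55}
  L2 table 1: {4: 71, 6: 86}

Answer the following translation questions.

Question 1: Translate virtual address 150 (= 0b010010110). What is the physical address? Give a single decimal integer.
Answer: 134

Derivation:
vaddr = 150 = 0b010010110
Split: l1_idx=1, l2_idx=1, offset=6
L1[1] = 0
L2[0][1] = 8
paddr = 8 * 16 + 6 = 134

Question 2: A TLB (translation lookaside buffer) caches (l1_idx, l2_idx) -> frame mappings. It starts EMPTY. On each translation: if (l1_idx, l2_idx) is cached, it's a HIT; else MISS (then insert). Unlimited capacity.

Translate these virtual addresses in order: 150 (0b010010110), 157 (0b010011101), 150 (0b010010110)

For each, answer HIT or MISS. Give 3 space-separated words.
vaddr=150: (1,1) not in TLB -> MISS, insert
vaddr=157: (1,1) in TLB -> HIT
vaddr=150: (1,1) in TLB -> HIT

Answer: MISS HIT HIT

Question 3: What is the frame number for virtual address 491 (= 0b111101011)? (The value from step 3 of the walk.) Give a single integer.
Answer: 86

Derivation:
vaddr = 491: l1_idx=3, l2_idx=6
L1[3] = 1; L2[1][6] = 86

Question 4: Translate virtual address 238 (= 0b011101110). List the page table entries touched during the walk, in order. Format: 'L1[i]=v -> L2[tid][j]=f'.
Answer: L1[1]=0 -> L2[0][6]=55

Derivation:
vaddr = 238 = 0b011101110
Split: l1_idx=1, l2_idx=6, offset=14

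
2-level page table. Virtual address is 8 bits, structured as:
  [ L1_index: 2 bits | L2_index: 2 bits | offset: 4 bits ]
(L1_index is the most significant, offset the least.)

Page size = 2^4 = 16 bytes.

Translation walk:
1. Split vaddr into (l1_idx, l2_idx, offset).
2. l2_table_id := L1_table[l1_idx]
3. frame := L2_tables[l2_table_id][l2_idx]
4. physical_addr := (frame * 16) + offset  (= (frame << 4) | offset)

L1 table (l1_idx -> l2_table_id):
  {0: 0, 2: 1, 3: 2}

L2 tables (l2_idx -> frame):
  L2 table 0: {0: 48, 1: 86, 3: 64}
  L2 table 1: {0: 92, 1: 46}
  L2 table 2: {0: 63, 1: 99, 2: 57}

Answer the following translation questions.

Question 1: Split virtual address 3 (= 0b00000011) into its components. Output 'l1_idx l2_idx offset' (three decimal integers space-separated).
vaddr = 3 = 0b00000011
  top 2 bits -> l1_idx = 0
  next 2 bits -> l2_idx = 0
  bottom 4 bits -> offset = 3

Answer: 0 0 3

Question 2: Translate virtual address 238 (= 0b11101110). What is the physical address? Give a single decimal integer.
Answer: 926

Derivation:
vaddr = 238 = 0b11101110
Split: l1_idx=3, l2_idx=2, offset=14
L1[3] = 2
L2[2][2] = 57
paddr = 57 * 16 + 14 = 926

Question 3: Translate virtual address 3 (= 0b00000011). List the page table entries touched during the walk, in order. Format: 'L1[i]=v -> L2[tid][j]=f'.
Answer: L1[0]=0 -> L2[0][0]=48

Derivation:
vaddr = 3 = 0b00000011
Split: l1_idx=0, l2_idx=0, offset=3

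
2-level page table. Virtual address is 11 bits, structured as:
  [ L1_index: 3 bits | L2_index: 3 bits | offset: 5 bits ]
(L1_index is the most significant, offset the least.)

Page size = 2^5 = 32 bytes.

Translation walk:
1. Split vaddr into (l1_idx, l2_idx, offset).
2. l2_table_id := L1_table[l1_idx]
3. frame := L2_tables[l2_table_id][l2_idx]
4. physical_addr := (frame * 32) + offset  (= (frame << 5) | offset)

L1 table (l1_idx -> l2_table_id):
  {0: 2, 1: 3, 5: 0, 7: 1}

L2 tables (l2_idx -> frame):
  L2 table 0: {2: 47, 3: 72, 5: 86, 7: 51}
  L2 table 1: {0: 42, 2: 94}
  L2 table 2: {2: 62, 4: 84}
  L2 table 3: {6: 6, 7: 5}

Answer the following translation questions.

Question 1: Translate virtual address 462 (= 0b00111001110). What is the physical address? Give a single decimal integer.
Answer: 206

Derivation:
vaddr = 462 = 0b00111001110
Split: l1_idx=1, l2_idx=6, offset=14
L1[1] = 3
L2[3][6] = 6
paddr = 6 * 32 + 14 = 206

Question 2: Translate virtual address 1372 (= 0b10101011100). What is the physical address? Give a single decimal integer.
vaddr = 1372 = 0b10101011100
Split: l1_idx=5, l2_idx=2, offset=28
L1[5] = 0
L2[0][2] = 47
paddr = 47 * 32 + 28 = 1532

Answer: 1532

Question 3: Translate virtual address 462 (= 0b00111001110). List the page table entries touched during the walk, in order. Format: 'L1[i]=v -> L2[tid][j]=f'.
Answer: L1[1]=3 -> L2[3][6]=6

Derivation:
vaddr = 462 = 0b00111001110
Split: l1_idx=1, l2_idx=6, offset=14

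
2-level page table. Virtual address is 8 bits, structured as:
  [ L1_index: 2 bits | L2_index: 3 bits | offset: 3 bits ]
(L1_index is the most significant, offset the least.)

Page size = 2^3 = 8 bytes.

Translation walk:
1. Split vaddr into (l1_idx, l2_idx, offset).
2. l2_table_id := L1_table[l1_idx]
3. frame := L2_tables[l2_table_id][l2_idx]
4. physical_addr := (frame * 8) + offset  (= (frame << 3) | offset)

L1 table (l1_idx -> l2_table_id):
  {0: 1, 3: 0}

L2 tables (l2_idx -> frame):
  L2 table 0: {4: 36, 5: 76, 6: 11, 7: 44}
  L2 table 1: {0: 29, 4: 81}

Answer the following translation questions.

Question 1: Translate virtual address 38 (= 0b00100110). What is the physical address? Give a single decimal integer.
Answer: 654

Derivation:
vaddr = 38 = 0b00100110
Split: l1_idx=0, l2_idx=4, offset=6
L1[0] = 1
L2[1][4] = 81
paddr = 81 * 8 + 6 = 654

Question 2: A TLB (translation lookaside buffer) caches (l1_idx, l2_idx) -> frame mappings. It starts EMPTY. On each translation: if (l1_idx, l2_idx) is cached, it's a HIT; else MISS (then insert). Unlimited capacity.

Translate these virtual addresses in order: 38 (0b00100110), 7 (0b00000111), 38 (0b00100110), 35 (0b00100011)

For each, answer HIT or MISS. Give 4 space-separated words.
vaddr=38: (0,4) not in TLB -> MISS, insert
vaddr=7: (0,0) not in TLB -> MISS, insert
vaddr=38: (0,4) in TLB -> HIT
vaddr=35: (0,4) in TLB -> HIT

Answer: MISS MISS HIT HIT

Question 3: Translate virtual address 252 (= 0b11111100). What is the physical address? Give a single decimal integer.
vaddr = 252 = 0b11111100
Split: l1_idx=3, l2_idx=7, offset=4
L1[3] = 0
L2[0][7] = 44
paddr = 44 * 8 + 4 = 356

Answer: 356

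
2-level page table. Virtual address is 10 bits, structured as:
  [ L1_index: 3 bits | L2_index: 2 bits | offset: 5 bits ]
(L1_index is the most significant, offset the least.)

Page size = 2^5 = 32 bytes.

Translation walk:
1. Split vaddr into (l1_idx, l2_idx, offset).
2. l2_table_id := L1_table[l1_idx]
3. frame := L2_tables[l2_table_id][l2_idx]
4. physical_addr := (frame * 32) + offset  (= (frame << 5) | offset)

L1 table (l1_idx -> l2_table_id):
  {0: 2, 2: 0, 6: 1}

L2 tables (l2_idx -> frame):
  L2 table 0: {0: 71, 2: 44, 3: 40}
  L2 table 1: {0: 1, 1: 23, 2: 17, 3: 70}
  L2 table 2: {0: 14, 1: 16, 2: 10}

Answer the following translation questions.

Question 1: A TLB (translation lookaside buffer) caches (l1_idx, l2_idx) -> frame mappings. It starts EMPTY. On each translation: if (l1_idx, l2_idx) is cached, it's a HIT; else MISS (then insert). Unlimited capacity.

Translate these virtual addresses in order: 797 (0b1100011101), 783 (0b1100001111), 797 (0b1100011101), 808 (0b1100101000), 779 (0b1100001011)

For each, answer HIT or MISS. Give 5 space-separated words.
Answer: MISS HIT HIT MISS HIT

Derivation:
vaddr=797: (6,0) not in TLB -> MISS, insert
vaddr=783: (6,0) in TLB -> HIT
vaddr=797: (6,0) in TLB -> HIT
vaddr=808: (6,1) not in TLB -> MISS, insert
vaddr=779: (6,0) in TLB -> HIT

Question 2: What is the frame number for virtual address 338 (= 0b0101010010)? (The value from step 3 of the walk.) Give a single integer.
vaddr = 338: l1_idx=2, l2_idx=2
L1[2] = 0; L2[0][2] = 44

Answer: 44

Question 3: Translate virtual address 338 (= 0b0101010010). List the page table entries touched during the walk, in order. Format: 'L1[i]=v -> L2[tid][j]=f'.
Answer: L1[2]=0 -> L2[0][2]=44

Derivation:
vaddr = 338 = 0b0101010010
Split: l1_idx=2, l2_idx=2, offset=18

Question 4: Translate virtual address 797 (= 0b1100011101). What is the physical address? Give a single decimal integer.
Answer: 61

Derivation:
vaddr = 797 = 0b1100011101
Split: l1_idx=6, l2_idx=0, offset=29
L1[6] = 1
L2[1][0] = 1
paddr = 1 * 32 + 29 = 61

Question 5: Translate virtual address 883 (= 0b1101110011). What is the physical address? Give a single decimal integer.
vaddr = 883 = 0b1101110011
Split: l1_idx=6, l2_idx=3, offset=19
L1[6] = 1
L2[1][3] = 70
paddr = 70 * 32 + 19 = 2259

Answer: 2259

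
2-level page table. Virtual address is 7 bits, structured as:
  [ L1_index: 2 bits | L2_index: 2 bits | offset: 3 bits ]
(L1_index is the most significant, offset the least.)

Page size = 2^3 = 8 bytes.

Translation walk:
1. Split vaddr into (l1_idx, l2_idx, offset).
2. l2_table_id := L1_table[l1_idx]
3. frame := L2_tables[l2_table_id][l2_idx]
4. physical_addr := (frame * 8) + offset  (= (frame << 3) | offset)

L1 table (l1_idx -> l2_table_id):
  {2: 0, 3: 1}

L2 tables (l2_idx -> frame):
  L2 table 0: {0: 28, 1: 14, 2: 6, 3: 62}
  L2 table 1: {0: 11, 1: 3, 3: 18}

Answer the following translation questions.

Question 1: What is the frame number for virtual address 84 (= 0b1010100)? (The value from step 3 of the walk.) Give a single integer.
Answer: 6

Derivation:
vaddr = 84: l1_idx=2, l2_idx=2
L1[2] = 0; L2[0][2] = 6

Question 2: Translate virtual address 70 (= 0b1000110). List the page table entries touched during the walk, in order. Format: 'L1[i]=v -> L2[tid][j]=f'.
vaddr = 70 = 0b1000110
Split: l1_idx=2, l2_idx=0, offset=6

Answer: L1[2]=0 -> L2[0][0]=28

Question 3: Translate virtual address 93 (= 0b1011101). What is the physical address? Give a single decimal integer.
vaddr = 93 = 0b1011101
Split: l1_idx=2, l2_idx=3, offset=5
L1[2] = 0
L2[0][3] = 62
paddr = 62 * 8 + 5 = 501

Answer: 501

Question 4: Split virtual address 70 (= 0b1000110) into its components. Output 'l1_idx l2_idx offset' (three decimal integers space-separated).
Answer: 2 0 6

Derivation:
vaddr = 70 = 0b1000110
  top 2 bits -> l1_idx = 2
  next 2 bits -> l2_idx = 0
  bottom 3 bits -> offset = 6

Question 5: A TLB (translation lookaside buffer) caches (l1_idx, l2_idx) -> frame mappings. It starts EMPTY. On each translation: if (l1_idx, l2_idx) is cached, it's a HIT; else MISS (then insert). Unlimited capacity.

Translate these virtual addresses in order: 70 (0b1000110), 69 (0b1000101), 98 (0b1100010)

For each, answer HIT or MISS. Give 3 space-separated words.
vaddr=70: (2,0) not in TLB -> MISS, insert
vaddr=69: (2,0) in TLB -> HIT
vaddr=98: (3,0) not in TLB -> MISS, insert

Answer: MISS HIT MISS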